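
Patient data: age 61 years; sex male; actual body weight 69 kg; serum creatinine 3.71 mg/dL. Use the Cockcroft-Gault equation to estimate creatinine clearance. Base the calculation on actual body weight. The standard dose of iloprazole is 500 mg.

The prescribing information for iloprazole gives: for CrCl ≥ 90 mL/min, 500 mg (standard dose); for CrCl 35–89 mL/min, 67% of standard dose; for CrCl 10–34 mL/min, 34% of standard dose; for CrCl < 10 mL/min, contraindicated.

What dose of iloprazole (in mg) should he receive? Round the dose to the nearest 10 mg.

CrCl = (140 − 61) × 69 / (72 × 3.71) = 5451.0 / 267.12 ≈ 20.4 mL/min
CrCl ≈ 20 mL/min → bracket 10–34 mL/min.
34% of 500 mg = 170 mg

170 mg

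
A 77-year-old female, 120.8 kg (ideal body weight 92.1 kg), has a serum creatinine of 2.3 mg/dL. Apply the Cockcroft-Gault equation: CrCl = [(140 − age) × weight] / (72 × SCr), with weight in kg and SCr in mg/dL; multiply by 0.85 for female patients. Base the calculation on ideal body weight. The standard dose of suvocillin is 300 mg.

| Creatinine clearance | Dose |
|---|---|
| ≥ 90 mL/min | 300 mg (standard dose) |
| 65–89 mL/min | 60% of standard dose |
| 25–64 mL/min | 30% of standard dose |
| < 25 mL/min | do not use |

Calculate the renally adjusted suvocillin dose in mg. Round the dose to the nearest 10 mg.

CrCl = (140 − 77) × 92.1 / (72 × 2.3) × 0.85 = 5802.3 / 165.60 × 0.85 ≈ 29.8 mL/min
CrCl ≈ 30 mL/min → bracket 25–64 mL/min.
30% of 300 mg = 90 mg

90 mg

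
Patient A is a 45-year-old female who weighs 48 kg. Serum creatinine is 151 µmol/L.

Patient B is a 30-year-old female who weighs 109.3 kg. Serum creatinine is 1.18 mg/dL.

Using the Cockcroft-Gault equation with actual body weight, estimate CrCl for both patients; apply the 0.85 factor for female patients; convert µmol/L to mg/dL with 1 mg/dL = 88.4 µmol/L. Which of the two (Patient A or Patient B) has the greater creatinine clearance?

Patient A: SCr = 151 / 88.4 = 1.708 mg/dL
Patient A: CrCl = (140 − 45) × 48 / (72 × 1.708) × 0.85 = 4560.0 / 122.98 × 0.85 ≈ 31.5 mL/min
Patient B: CrCl = (140 − 30) × 109.3 / (72 × 1.18) × 0.85 = 12023.0 / 84.96 × 0.85 ≈ 120.3 mL/min
31.5 vs 120.3 mL/min → Patient B is higher.

Patient B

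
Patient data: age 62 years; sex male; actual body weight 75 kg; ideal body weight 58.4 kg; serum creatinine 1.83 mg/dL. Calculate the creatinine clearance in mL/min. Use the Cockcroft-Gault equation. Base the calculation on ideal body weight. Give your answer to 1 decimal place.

CrCl = (140 − 62) × 58.4 / (72 × 1.83) = 4555.2 / 131.76 ≈ 34.6 mL/min

34.6 mL/min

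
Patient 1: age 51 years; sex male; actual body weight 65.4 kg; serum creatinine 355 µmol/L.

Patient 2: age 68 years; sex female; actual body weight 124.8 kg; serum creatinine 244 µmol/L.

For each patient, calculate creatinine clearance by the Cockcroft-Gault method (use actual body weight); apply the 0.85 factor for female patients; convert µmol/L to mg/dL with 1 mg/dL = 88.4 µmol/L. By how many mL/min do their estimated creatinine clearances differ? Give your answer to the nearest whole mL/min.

18 mL/min

Patient 1: SCr = 355 / 88.4 = 4.016 mg/dL
Patient 1: CrCl = (140 − 51) × 65.4 / (72 × 4.016) = 5820.6 / 289.15 ≈ 20.1 mL/min
Patient 2: SCr = 244 / 88.4 = 2.76 mg/dL
Patient 2: CrCl = (140 − 68) × 124.8 / (72 × 2.76) × 0.85 = 8985.6 / 198.72 × 0.85 ≈ 38.4 mL/min
|20.1 − 38.4| = 18.3 mL/min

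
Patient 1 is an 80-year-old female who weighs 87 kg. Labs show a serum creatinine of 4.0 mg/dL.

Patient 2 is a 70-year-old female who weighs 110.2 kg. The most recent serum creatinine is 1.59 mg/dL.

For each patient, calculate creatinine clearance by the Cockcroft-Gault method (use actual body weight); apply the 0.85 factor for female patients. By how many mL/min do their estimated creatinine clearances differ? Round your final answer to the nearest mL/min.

42 mL/min

Patient 1: CrCl = (140 − 80) × 87 / (72 × 4) × 0.85 = 5220.0 / 288.00 × 0.85 ≈ 15.4 mL/min
Patient 2: CrCl = (140 − 70) × 110.2 / (72 × 1.59) × 0.85 = 7714.0 / 114.48 × 0.85 ≈ 57.3 mL/min
|15.4 − 57.3| = 41.9 mL/min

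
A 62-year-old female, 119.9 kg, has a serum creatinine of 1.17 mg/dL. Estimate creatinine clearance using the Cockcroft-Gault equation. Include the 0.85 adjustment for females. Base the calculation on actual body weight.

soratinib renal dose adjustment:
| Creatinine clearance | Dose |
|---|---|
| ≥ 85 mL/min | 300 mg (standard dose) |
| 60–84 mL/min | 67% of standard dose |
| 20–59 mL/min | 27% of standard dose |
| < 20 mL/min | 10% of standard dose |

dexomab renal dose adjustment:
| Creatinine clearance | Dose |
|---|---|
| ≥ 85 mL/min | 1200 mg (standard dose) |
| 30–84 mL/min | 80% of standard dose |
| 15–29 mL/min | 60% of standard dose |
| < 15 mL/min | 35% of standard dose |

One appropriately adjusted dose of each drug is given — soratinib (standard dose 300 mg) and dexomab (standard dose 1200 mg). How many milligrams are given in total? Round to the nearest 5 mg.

CrCl = (140 − 62) × 119.9 / (72 × 1.17) × 0.85 = 9352.2 / 84.24 × 0.85 ≈ 94.4 mL/min
CrCl ≈ 94 mL/min.
soratinib: ≥ 85 mL/min → 100% of 300 mg = 300 mg.
dexomab: ≥ 85 mL/min → 100% of 1200 mg = 1200 mg.
Total = 300 + 1200 = 1500 mg.

1500 mg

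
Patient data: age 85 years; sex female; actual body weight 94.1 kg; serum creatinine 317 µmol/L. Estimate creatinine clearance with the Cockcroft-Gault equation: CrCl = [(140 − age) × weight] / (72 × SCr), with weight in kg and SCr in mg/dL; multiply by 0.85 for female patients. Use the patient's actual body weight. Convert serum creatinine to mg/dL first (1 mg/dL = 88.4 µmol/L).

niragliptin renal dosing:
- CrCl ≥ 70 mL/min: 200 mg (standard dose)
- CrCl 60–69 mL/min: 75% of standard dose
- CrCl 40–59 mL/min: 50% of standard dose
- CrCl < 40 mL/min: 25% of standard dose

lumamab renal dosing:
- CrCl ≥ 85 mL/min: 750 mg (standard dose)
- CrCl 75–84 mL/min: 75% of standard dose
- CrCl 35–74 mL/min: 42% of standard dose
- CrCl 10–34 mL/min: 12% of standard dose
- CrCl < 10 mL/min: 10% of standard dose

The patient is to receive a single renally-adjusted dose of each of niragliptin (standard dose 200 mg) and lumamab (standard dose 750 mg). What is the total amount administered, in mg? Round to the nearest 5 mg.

140 mg

SCr = 317 / 88.4 = 3.586 mg/dL
CrCl = (140 − 85) × 94.1 / (72 × 3.586) × 0.85 = 5175.5 / 258.19 × 0.85 ≈ 17.0 mL/min
CrCl ≈ 17 mL/min.
niragliptin: < 40 mL/min → 25% of 200 mg = 50 mg.
lumamab: 10–34 mL/min → 12% of 750 mg = 90 mg.
Total = 50 + 90 = 140 mg.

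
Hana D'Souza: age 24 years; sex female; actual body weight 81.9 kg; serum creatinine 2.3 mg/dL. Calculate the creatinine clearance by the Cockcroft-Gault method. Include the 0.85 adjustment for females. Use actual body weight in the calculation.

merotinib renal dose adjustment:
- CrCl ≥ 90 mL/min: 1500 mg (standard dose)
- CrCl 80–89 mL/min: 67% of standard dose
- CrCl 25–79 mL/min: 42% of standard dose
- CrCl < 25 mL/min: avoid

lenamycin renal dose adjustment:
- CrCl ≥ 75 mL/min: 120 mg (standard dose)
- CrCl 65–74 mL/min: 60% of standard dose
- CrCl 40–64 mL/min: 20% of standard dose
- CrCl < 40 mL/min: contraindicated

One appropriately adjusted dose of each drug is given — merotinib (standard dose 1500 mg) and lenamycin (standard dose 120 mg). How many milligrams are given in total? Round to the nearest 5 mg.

655 mg

CrCl = (140 − 24) × 81.9 / (72 × 2.3) × 0.85 = 9500.4 / 165.60 × 0.85 ≈ 48.8 mL/min
CrCl ≈ 49 mL/min.
merotinib: 25–79 mL/min → 42% of 1500 mg = 630 mg.
lenamycin: 40–64 mL/min → 20% of 120 mg = 24 mg.
Total = 630 + 24 = 654 mg.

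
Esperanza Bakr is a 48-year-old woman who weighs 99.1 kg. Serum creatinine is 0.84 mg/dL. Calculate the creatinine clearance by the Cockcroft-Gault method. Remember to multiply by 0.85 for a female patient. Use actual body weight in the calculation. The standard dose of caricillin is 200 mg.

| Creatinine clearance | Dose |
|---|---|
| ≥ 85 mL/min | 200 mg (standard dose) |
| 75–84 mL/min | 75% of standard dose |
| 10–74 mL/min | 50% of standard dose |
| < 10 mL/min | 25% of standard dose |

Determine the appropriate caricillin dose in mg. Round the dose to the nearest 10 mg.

200 mg

CrCl = (140 − 48) × 99.1 / (72 × 0.84) × 0.85 = 9117.2 / 60.48 × 0.85 ≈ 128.1 mL/min
CrCl ≈ 128 mL/min → bracket ≥ 85 mL/min.
100% of 200 mg = 200 mg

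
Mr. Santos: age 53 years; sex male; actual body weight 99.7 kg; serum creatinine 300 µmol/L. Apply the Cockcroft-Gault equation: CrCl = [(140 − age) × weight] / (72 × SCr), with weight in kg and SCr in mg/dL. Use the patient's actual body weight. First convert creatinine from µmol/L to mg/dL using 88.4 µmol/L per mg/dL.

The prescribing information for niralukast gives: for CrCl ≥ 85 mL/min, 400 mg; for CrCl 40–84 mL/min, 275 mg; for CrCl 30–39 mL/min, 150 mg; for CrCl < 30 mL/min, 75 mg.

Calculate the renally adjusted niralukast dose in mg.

SCr = 300 / 88.4 = 3.394 mg/dL
CrCl = (140 − 53) × 99.7 / (72 × 3.394) = 8673.9 / 244.37 ≈ 35.5 mL/min
CrCl ≈ 35 mL/min → bracket 30–39 mL/min.
Dose for this bracket: 150 mg.

150 mg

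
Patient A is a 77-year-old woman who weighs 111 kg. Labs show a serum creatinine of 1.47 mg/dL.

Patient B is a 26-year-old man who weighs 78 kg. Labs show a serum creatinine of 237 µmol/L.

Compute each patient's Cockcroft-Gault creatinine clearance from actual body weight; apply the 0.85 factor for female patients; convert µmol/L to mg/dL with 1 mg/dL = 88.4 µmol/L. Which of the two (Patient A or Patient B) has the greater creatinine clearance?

Patient A: CrCl = (140 − 77) × 111 / (72 × 1.47) × 0.85 = 6993.0 / 105.84 × 0.85 ≈ 56.2 mL/min
Patient B: SCr = 237 / 88.4 = 2.681 mg/dL
Patient B: CrCl = (140 − 26) × 78 / (72 × 2.681) = 8892.0 / 193.03 ≈ 46.1 mL/min
56.2 vs 46.1 mL/min → Patient A is higher.

Patient A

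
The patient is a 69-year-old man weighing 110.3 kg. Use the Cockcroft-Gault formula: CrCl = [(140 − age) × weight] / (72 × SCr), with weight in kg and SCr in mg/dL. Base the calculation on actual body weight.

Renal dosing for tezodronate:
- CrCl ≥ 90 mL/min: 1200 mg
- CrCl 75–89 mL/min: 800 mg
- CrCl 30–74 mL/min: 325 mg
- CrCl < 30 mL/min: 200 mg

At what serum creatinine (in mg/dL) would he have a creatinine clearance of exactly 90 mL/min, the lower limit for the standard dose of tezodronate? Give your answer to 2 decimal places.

Standard dose requires CrCl ≥ 90 mL/min.
Set (140 − 69) × 110.3 / (72 × SCr) = 90
SCr = (140 − 69) × 110.3 / (72 × 90) = 1.209 mg/dL

1.21 mg/dL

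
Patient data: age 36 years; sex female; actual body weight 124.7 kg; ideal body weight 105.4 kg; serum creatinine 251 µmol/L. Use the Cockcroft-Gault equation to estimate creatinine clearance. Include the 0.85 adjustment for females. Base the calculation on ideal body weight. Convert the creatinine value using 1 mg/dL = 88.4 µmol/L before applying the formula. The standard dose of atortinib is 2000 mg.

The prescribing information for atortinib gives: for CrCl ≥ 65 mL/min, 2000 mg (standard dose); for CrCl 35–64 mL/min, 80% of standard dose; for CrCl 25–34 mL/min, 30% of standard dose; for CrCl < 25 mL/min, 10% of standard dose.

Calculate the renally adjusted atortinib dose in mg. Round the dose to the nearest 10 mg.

1600 mg

SCr = 251 / 88.4 = 2.839 mg/dL
CrCl = (140 − 36) × 105.4 / (72 × 2.839) × 0.85 = 10961.6 / 204.41 × 0.85 ≈ 45.6 mL/min
CrCl ≈ 46 mL/min → bracket 35–64 mL/min.
80% of 2000 mg = 1600 mg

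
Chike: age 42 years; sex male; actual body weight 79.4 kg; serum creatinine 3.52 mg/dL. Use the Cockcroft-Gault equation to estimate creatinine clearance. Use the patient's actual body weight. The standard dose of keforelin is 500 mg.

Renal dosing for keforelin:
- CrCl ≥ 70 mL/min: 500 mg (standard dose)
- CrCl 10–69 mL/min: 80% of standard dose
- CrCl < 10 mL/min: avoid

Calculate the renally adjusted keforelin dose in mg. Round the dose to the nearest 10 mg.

CrCl = (140 − 42) × 79.4 / (72 × 3.52) = 7781.2 / 253.44 ≈ 30.7 mL/min
CrCl ≈ 31 mL/min → bracket 10–69 mL/min.
80% of 500 mg = 400 mg

400 mg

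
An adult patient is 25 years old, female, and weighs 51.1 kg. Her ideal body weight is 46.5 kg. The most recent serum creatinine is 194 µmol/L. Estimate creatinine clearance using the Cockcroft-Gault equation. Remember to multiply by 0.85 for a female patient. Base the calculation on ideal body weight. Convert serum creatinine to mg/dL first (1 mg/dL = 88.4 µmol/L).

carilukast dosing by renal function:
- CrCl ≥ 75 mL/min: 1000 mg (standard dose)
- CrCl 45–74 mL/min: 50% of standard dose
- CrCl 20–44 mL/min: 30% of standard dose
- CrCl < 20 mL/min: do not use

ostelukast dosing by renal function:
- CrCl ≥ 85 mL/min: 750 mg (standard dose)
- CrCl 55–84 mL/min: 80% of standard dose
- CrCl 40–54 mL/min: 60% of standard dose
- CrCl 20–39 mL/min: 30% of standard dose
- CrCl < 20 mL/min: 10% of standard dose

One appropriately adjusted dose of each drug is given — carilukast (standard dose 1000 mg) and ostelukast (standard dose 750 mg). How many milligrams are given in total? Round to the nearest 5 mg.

525 mg

SCr = 194 / 88.4 = 2.195 mg/dL
CrCl = (140 − 25) × 46.5 / (72 × 2.195) × 0.85 = 5347.5 / 158.04 × 0.85 ≈ 28.8 mL/min
CrCl ≈ 29 mL/min.
carilukast: 20–44 mL/min → 30% of 1000 mg = 300 mg.
ostelukast: 20–39 mL/min → 30% of 750 mg = 225 mg.
Total = 300 + 225 = 525 mg.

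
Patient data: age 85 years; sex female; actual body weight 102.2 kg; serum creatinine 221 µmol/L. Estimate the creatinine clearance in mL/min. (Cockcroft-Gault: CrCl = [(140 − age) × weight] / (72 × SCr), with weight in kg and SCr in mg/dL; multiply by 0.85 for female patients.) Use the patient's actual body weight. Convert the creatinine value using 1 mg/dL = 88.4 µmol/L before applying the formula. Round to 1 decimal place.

26.5 mL/min

SCr = 221 / 88.4 = 2.5 mg/dL
CrCl = (140 − 85) × 102.2 / (72 × 2.5) × 0.85 = 5621.0 / 180.00 × 0.85 ≈ 26.5 mL/min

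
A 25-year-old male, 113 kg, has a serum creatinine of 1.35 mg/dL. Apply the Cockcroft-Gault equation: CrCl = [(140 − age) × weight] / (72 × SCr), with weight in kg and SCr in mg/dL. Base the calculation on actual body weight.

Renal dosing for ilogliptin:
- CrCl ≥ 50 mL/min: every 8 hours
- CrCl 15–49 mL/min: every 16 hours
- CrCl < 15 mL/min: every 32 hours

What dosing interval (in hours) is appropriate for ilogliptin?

every 8 hours

CrCl = (140 − 25) × 113 / (72 × 1.35) = 12995.0 / 97.20 ≈ 133.7 mL/min
CrCl ≈ 134 mL/min → bracket ≥ 50 mL/min → every 8 hours.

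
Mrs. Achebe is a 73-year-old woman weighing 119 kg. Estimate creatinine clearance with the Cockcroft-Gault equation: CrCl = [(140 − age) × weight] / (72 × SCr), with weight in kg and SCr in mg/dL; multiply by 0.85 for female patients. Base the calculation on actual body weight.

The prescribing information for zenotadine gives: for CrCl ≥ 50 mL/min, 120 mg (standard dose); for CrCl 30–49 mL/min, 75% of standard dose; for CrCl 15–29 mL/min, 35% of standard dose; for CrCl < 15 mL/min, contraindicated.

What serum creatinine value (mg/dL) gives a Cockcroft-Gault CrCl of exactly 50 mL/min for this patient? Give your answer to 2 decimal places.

Standard dose requires CrCl ≥ 50 mL/min.
Set (140 − 73) × 119 × 0.85 / (72 × SCr) = 50
SCr = (140 − 73) × 119 × 0.85 / (72 × 50) = 1.883 mg/dL

1.88 mg/dL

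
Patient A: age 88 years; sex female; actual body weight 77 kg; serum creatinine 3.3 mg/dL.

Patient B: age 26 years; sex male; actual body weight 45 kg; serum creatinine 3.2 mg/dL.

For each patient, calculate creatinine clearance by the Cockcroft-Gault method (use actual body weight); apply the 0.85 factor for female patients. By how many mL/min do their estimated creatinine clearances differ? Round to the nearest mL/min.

Patient A: CrCl = (140 − 88) × 77 / (72 × 3.3) × 0.85 = 4004.0 / 237.60 × 0.85 ≈ 14.3 mL/min
Patient B: CrCl = (140 − 26) × 45 / (72 × 3.2) = 5130.0 / 230.40 ≈ 22.3 mL/min
|14.3 − 22.3| = 8.0 mL/min

8 mL/min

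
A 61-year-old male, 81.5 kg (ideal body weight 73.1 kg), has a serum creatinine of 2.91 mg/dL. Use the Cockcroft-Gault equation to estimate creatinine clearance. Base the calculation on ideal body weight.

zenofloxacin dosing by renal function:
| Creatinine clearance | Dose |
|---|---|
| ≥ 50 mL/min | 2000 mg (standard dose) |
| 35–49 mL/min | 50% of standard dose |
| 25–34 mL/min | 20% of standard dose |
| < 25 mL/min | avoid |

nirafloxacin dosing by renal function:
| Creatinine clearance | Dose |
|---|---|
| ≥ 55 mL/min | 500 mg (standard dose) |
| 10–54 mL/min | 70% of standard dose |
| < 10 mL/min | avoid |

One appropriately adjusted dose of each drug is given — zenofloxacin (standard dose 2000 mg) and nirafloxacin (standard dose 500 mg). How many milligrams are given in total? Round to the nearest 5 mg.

CrCl = (140 − 61) × 73.1 / (72 × 2.91) = 5774.9 / 209.52 ≈ 27.6 mL/min
CrCl ≈ 28 mL/min.
zenofloxacin: 25–34 mL/min → 20% of 2000 mg = 400 mg.
nirafloxacin: 10–54 mL/min → 70% of 500 mg = 350 mg.
Total = 400 + 350 = 750 mg.

750 mg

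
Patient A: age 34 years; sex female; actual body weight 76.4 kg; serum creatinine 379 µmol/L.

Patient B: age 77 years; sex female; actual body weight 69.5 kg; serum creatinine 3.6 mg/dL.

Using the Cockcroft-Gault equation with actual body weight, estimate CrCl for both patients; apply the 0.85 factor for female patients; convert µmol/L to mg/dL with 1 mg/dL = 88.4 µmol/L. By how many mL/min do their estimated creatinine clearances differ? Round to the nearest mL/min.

8 mL/min

Patient A: SCr = 379 / 88.4 = 4.287 mg/dL
Patient A: CrCl = (140 − 34) × 76.4 / (72 × 4.287) × 0.85 = 8098.4 / 308.66 × 0.85 ≈ 22.3 mL/min
Patient B: CrCl = (140 − 77) × 69.5 / (72 × 3.6) × 0.85 = 4378.5 / 259.20 × 0.85 ≈ 14.4 mL/min
|22.3 − 14.4| = 7.9 mL/min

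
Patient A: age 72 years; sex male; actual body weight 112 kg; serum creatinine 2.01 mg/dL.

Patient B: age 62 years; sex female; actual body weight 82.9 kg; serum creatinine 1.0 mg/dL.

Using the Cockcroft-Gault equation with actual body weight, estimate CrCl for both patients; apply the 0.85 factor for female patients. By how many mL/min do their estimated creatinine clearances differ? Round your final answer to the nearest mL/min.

24 mL/min

Patient A: CrCl = (140 − 72) × 112 / (72 × 2.01) = 7616.0 / 144.72 ≈ 52.6 mL/min
Patient B: CrCl = (140 − 62) × 82.9 / (72 × 1) × 0.85 = 6466.2 / 72.00 × 0.85 ≈ 76.3 mL/min
|52.6 − 76.3| = 23.7 mL/min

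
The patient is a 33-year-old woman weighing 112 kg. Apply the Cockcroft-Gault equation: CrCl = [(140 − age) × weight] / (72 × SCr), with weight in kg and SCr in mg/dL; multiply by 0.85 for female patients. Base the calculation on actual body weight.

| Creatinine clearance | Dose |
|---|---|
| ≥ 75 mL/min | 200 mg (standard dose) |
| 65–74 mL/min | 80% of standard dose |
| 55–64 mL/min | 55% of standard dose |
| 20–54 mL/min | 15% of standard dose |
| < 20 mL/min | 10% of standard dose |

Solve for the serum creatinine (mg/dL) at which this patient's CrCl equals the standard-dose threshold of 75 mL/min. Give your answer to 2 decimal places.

1.89 mg/dL

Standard dose requires CrCl ≥ 75 mL/min.
Set (140 − 33) × 112 × 0.85 / (72 × SCr) = 75
SCr = (140 − 33) × 112 × 0.85 / (72 × 75) = 1.886 mg/dL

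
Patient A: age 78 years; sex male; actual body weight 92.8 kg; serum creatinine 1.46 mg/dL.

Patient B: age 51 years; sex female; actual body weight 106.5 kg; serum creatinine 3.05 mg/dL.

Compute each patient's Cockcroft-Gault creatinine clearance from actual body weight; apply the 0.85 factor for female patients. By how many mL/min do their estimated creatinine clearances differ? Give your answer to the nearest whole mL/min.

Patient A: CrCl = (140 − 78) × 92.8 / (72 × 1.46) = 5753.6 / 105.12 ≈ 54.7 mL/min
Patient B: CrCl = (140 − 51) × 106.5 / (72 × 3.05) × 0.85 = 9478.5 / 219.60 × 0.85 ≈ 36.7 mL/min
|54.7 − 36.7| = 18.0 mL/min

18 mL/min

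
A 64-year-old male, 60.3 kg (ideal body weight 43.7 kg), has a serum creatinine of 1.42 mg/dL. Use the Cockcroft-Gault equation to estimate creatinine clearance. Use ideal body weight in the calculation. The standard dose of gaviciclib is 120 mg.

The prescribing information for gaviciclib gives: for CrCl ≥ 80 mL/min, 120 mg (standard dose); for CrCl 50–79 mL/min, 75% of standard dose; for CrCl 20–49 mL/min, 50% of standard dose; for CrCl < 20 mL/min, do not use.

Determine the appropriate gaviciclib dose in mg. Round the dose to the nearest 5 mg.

60 mg

CrCl = (140 − 64) × 43.7 / (72 × 1.42) = 3321.2 / 102.24 ≈ 32.5 mL/min
CrCl ≈ 32 mL/min → bracket 20–49 mL/min.
50% of 120 mg = 60 mg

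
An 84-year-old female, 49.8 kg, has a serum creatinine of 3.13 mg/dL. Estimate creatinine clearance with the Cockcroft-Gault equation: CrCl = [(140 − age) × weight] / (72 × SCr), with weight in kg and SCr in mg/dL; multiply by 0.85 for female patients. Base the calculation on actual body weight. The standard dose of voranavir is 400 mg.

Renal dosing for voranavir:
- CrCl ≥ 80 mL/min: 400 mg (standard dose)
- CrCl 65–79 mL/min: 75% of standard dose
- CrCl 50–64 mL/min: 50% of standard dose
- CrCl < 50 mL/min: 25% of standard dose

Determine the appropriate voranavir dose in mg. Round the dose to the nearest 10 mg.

CrCl = (140 − 84) × 49.8 / (72 × 3.13) × 0.85 = 2788.8 / 225.36 × 0.85 ≈ 10.5 mL/min
CrCl ≈ 11 mL/min → bracket < 50 mL/min.
25% of 400 mg = 100 mg

100 mg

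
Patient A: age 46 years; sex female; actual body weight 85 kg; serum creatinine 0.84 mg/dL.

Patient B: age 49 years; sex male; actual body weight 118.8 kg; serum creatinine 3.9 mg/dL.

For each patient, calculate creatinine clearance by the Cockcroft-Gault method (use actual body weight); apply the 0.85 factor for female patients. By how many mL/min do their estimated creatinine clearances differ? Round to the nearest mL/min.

Patient A: CrCl = (140 − 46) × 85 / (72 × 0.84) × 0.85 = 7990.0 / 60.48 × 0.85 ≈ 112.3 mL/min
Patient B: CrCl = (140 − 49) × 118.8 / (72 × 3.9) = 10810.8 / 280.80 ≈ 38.5 mL/min
|112.3 − 38.5| = 73.8 mL/min

74 mL/min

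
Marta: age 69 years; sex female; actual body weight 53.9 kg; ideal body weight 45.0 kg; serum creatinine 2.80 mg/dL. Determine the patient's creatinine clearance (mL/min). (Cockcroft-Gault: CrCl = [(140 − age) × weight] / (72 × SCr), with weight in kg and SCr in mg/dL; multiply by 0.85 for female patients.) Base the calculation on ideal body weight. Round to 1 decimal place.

13.5 mL/min

CrCl = (140 − 69) × 45 / (72 × 2.8) × 0.85 = 3195.0 / 201.60 × 0.85 ≈ 13.5 mL/min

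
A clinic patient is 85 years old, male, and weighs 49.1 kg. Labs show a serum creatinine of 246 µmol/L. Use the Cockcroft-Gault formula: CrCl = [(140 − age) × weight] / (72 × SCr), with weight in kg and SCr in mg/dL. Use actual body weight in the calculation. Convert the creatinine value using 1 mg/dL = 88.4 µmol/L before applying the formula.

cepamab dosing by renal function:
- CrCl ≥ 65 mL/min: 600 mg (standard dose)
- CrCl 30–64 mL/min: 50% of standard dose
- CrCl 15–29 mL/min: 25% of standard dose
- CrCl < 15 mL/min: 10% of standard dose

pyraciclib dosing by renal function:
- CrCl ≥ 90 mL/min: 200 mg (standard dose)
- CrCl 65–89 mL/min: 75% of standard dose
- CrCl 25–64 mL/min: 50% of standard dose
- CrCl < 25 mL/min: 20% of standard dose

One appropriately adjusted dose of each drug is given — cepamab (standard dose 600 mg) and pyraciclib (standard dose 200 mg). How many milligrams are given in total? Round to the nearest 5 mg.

100 mg

SCr = 246 / 88.4 = 2.783 mg/dL
CrCl = (140 − 85) × 49.1 / (72 × 2.783) = 2700.5 / 200.38 ≈ 13.5 mL/min
CrCl ≈ 13 mL/min.
cepamab: < 15 mL/min → 10% of 600 mg = 60 mg.
pyraciclib: < 25 mL/min → 20% of 200 mg = 40 mg.
Total = 60 + 40 = 100 mg.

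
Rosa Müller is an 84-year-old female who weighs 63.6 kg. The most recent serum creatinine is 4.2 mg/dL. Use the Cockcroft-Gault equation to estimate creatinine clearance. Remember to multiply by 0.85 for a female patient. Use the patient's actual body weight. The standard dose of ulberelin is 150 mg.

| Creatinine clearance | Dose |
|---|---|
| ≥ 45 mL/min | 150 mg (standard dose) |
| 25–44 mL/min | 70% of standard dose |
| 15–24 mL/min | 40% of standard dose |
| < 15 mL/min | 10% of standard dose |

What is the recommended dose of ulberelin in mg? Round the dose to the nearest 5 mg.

15 mg

CrCl = (140 − 84) × 63.6 / (72 × 4.2) × 0.85 = 3561.6 / 302.40 × 0.85 ≈ 10.0 mL/min
CrCl ≈ 10 mL/min → bracket < 15 mL/min.
10% of 150 mg = 15 mg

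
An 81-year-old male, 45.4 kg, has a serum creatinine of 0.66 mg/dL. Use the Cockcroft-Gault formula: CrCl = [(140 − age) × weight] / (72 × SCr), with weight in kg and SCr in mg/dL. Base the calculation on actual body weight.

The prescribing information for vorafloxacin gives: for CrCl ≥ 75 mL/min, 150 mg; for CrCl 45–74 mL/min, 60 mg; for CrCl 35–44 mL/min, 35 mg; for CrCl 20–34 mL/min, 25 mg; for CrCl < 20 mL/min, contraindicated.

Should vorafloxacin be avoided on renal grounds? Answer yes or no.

CrCl = (140 − 81) × 45.4 / (72 × 0.66) = 2678.6 / 47.52 ≈ 56.4 mL/min
CrCl ≈ 56 mL/min, which is ≥ 20 mL/min.

no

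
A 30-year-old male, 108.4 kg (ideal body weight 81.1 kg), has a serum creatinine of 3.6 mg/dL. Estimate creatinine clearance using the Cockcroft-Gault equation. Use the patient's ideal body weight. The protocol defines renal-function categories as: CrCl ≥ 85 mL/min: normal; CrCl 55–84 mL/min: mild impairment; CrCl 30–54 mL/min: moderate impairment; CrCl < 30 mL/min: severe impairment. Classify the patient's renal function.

CrCl = (140 − 30) × 81.1 / (72 × 3.6) = 8921.0 / 259.20 ≈ 34.4 mL/min
34 mL/min falls in the 'moderate impairment' range.

moderate impairment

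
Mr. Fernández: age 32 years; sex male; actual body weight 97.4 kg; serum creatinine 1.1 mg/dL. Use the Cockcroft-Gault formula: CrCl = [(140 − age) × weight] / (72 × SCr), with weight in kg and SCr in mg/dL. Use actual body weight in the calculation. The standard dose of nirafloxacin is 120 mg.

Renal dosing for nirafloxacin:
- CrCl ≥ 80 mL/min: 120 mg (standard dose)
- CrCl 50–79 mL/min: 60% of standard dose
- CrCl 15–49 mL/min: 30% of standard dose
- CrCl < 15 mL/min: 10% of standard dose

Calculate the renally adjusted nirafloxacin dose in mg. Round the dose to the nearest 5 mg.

120 mg

CrCl = (140 − 32) × 97.4 / (72 × 1.1) = 10519.2 / 79.20 ≈ 132.8 mL/min
CrCl ≈ 133 mL/min → bracket ≥ 80 mL/min.
100% of 120 mg = 120 mg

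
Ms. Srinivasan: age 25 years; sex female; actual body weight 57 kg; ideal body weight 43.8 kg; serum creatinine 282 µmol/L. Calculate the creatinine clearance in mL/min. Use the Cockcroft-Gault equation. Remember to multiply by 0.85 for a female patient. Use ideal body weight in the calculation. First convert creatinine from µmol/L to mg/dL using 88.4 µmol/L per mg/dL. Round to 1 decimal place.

SCr = 282 / 88.4 = 3.19 mg/dL
CrCl = (140 − 25) × 43.8 / (72 × 3.19) × 0.85 = 5037.0 / 229.68 × 0.85 ≈ 18.6 mL/min

18.6 mL/min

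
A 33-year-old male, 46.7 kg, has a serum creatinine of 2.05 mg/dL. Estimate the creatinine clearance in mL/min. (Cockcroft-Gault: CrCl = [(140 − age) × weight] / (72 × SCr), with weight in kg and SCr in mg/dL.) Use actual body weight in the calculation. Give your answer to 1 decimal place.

CrCl = (140 − 33) × 46.7 / (72 × 2.05) = 4996.9 / 147.60 ≈ 33.9 mL/min

33.9 mL/min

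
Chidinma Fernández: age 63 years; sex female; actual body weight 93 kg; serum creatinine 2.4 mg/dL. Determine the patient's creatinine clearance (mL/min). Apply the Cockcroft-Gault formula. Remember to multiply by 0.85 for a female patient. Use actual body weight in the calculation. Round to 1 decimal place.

CrCl = (140 − 63) × 93 / (72 × 2.4) × 0.85 = 7161.0 / 172.80 × 0.85 ≈ 35.2 mL/min

35.2 mL/min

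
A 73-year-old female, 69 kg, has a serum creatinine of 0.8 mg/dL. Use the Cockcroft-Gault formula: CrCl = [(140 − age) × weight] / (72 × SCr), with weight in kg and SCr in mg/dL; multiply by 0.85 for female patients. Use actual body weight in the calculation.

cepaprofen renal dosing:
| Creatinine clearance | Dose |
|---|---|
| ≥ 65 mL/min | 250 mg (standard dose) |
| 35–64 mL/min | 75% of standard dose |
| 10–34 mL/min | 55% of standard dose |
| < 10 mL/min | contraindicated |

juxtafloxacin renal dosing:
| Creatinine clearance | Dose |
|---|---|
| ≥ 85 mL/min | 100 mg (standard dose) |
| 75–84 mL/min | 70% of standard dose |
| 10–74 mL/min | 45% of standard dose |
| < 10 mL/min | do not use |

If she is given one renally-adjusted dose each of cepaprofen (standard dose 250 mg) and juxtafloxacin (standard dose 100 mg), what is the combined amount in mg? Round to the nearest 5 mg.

295 mg

CrCl = (140 − 73) × 69 / (72 × 0.8) × 0.85 = 4623.0 / 57.60 × 0.85 ≈ 68.2 mL/min
CrCl ≈ 68 mL/min.
cepaprofen: ≥ 65 mL/min → 100% of 250 mg = 250 mg.
juxtafloxacin: 10–74 mL/min → 45% of 100 mg = 45 mg.
Total = 250 + 45 = 295 mg.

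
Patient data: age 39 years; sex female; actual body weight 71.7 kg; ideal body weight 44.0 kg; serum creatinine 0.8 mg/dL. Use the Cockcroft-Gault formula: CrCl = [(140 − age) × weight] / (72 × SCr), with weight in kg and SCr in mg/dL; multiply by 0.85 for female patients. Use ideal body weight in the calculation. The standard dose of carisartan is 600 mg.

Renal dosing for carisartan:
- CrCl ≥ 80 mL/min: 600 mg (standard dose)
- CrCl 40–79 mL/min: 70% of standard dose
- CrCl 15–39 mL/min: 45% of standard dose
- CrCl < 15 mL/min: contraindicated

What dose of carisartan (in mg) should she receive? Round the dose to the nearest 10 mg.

420 mg

CrCl = (140 − 39) × 44 / (72 × 0.8) × 0.85 = 4444.0 / 57.60 × 0.85 ≈ 65.6 mL/min
CrCl ≈ 66 mL/min → bracket 40–79 mL/min.
70% of 600 mg = 420 mg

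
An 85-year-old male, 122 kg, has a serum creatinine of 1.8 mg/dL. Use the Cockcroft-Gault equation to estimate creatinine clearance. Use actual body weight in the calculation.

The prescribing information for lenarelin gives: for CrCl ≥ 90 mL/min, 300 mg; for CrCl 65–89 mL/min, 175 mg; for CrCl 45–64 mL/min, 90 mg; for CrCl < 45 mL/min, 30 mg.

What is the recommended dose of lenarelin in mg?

CrCl = (140 − 85) × 122 / (72 × 1.8) = 6710.0 / 129.60 ≈ 51.8 mL/min
CrCl ≈ 52 mL/min → bracket 45–64 mL/min.
Dose for this bracket: 90 mg.

90 mg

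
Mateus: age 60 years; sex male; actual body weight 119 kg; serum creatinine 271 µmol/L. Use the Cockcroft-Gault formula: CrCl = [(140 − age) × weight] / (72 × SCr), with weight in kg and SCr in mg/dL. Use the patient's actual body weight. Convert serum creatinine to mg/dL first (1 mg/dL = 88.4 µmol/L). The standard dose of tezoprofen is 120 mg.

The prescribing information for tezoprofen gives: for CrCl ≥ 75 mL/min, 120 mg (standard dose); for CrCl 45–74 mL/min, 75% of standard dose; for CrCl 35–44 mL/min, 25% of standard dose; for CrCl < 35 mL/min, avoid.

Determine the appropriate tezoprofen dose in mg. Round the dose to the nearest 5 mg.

30 mg

SCr = 271 / 88.4 = 3.066 mg/dL
CrCl = (140 − 60) × 119 / (72 × 3.066) = 9520.0 / 220.75 ≈ 43.1 mL/min
CrCl ≈ 43 mL/min → bracket 35–44 mL/min.
25% of 120 mg = 30 mg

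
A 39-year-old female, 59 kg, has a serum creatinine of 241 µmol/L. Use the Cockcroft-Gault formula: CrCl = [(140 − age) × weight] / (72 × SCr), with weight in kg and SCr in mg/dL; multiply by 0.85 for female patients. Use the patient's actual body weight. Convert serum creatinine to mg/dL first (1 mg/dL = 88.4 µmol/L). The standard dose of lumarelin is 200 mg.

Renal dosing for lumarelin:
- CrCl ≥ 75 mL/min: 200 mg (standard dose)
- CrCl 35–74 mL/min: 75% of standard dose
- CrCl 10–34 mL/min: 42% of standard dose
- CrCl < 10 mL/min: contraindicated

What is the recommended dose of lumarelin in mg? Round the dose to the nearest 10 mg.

SCr = 241 / 88.4 = 2.726 mg/dL
CrCl = (140 − 39) × 59 / (72 × 2.726) × 0.85 = 5959.0 / 196.27 × 0.85 ≈ 25.8 mL/min
CrCl ≈ 26 mL/min → bracket 10–34 mL/min.
42% of 200 mg = 84 mg → 80 mg

80 mg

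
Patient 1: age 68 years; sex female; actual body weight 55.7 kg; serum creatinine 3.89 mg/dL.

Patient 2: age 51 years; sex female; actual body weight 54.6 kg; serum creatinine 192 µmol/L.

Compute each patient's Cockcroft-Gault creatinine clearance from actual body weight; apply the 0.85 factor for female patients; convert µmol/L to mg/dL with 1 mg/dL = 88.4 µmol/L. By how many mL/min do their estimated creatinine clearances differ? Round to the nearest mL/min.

Patient 1: CrCl = (140 − 68) × 55.7 / (72 × 3.89) × 0.85 = 4010.4 / 280.08 × 0.85 ≈ 12.2 mL/min
Patient 2: SCr = 192 / 88.4 = 2.172 mg/dL
Patient 2: CrCl = (140 − 51) × 54.6 / (72 × 2.172) × 0.85 = 4859.4 / 156.38 × 0.85 ≈ 26.4 mL/min
|12.2 − 26.4| = 14.2 mL/min

14 mL/min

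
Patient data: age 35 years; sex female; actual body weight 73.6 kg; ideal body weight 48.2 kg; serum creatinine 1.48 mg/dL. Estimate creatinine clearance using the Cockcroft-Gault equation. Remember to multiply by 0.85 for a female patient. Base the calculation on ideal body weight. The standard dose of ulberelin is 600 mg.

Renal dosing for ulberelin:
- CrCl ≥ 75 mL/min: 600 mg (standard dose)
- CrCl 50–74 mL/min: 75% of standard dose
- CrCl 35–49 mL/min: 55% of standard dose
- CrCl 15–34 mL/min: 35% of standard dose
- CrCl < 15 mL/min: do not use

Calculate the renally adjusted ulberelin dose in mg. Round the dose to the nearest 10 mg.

330 mg

CrCl = (140 − 35) × 48.2 / (72 × 1.48) × 0.85 = 5061.0 / 106.56 × 0.85 ≈ 40.4 mL/min
CrCl ≈ 40 mL/min → bracket 35–49 mL/min.
55% of 600 mg = 330 mg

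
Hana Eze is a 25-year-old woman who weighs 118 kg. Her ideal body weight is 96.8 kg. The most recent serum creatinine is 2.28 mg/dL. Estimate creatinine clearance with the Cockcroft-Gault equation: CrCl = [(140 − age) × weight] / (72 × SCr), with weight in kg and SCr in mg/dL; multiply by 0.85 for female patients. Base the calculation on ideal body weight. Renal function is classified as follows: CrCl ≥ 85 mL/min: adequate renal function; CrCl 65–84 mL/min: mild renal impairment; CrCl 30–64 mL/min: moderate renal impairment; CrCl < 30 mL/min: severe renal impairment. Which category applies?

CrCl = (140 − 25) × 96.8 / (72 × 2.28) × 0.85 = 11132.0 / 164.16 × 0.85 ≈ 57.6 mL/min
58 mL/min falls in the 'moderate renal impairment' range.

moderate renal impairment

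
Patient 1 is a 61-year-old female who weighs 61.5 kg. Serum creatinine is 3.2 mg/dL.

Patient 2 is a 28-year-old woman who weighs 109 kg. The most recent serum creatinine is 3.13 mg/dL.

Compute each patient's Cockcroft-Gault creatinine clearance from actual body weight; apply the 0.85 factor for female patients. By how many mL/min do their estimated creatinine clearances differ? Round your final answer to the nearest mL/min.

28 mL/min

Patient 1: CrCl = (140 − 61) × 61.5 / (72 × 3.2) × 0.85 = 4858.5 / 230.40 × 0.85 ≈ 17.9 mL/min
Patient 2: CrCl = (140 − 28) × 109 / (72 × 3.13) × 0.85 = 12208.0 / 225.36 × 0.85 ≈ 46.0 mL/min
|17.9 − 46.0| = 28.1 mL/min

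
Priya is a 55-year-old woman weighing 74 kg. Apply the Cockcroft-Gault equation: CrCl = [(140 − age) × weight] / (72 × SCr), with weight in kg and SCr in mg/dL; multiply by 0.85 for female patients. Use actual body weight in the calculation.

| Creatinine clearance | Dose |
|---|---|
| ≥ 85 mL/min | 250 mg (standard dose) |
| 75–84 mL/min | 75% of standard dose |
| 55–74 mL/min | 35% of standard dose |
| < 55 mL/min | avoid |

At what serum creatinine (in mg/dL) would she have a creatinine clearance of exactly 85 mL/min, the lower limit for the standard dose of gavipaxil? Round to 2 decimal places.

Standard dose requires CrCl ≥ 85 mL/min.
Set (140 − 55) × 74 × 0.85 / (72 × SCr) = 85
SCr = (140 − 55) × 74 × 0.85 / (72 × 85) = 0.874 mg/dL

0.87 mg/dL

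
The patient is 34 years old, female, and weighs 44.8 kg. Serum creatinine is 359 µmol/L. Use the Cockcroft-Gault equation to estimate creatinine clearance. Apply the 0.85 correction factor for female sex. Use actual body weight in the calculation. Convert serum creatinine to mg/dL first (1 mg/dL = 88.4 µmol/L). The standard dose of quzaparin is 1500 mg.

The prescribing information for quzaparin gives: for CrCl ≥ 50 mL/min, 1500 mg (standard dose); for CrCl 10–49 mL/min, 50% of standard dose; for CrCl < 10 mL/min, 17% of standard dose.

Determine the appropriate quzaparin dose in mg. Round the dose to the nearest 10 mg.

750 mg

SCr = 359 / 88.4 = 4.061 mg/dL
CrCl = (140 − 34) × 44.8 / (72 × 4.061) × 0.85 = 4748.8 / 292.39 × 0.85 ≈ 13.8 mL/min
CrCl ≈ 14 mL/min → bracket 10–49 mL/min.
50% of 1500 mg = 750 mg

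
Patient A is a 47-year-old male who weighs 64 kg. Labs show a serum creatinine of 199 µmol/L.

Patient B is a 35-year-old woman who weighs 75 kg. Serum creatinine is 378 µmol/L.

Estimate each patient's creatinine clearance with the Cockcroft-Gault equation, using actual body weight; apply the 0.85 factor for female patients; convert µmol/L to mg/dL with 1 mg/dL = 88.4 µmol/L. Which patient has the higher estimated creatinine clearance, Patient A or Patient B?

Patient A: SCr = 199 / 88.4 = 2.251 mg/dL
Patient A: CrCl = (140 − 47) × 64 / (72 × 2.251) = 5952.0 / 162.07 ≈ 36.7 mL/min
Patient B: SCr = 378 / 88.4 = 4.276 mg/dL
Patient B: CrCl = (140 − 35) × 75 / (72 × 4.276) × 0.85 = 7875.0 / 307.87 × 0.85 ≈ 21.7 mL/min
36.7 vs 21.7 mL/min → Patient A is higher.

Patient A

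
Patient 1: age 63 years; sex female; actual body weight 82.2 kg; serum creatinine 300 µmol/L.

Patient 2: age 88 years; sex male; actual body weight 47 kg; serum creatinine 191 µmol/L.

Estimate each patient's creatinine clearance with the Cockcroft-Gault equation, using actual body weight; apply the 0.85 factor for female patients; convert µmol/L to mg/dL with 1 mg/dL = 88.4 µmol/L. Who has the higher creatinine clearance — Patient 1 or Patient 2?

Patient 1: SCr = 300 / 88.4 = 3.394 mg/dL
Patient 1: CrCl = (140 − 63) × 82.2 / (72 × 3.394) × 0.85 = 6329.4 / 244.37 × 0.85 ≈ 22.0 mL/min
Patient 2: SCr = 191 / 88.4 = 2.161 mg/dL
Patient 2: CrCl = (140 − 88) × 47 / (72 × 2.161) = 2444.0 / 155.59 ≈ 15.7 mL/min
22.0 vs 15.7 mL/min → Patient 1 is higher.

Patient 1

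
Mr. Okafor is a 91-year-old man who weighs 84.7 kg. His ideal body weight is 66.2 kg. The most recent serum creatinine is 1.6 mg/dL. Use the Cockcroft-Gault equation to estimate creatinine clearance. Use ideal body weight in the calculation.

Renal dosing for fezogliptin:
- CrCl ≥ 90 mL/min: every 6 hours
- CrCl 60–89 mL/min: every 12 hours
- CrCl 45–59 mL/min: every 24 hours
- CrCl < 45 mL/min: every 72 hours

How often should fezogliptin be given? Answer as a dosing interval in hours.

every 72 hours

CrCl = (140 − 91) × 66.2 / (72 × 1.6) = 3243.8 / 115.20 ≈ 28.2 mL/min
CrCl ≈ 28 mL/min → bracket < 45 mL/min → every 72 hours.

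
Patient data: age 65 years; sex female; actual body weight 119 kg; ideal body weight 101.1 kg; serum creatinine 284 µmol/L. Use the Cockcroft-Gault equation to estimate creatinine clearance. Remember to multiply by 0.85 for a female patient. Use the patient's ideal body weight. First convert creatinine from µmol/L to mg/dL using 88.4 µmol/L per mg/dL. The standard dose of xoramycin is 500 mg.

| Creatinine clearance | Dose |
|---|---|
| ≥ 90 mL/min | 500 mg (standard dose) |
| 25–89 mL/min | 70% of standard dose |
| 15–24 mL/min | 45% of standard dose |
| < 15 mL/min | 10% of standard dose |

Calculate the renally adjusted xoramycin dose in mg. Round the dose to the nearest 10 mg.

350 mg

SCr = 284 / 88.4 = 3.213 mg/dL
CrCl = (140 − 65) × 101.1 / (72 × 3.213) × 0.85 = 7582.5 / 231.34 × 0.85 ≈ 27.9 mL/min
CrCl ≈ 28 mL/min → bracket 25–89 mL/min.
70% of 500 mg = 350 mg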